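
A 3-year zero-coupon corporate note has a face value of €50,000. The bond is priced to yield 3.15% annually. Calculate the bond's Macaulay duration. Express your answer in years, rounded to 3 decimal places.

A zero-coupon bond has a single cash flow at maturity, so its Macaulay duration equals its maturity: 3 years.

3.000 years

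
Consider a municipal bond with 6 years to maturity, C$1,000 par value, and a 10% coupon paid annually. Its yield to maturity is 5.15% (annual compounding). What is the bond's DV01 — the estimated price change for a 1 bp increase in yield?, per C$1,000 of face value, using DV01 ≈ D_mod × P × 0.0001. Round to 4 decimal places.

C$0.5833

Periodic yield y = 0.0515.
  t   CF        PV=CF/(1+0.0515)^t    t·PV
  1       100.00        95.1022        95.1022
  2       100.00        90.4444       180.8887
  3       100.00        86.0146       258.0438
  4       100.00        81.8018       327.2072
  5       100.00        77.7953       388.9767
  6     1,100.00       813.8362     4,883.0174
  Σ                  1,244.9946     6,133.2361
P = 1,244.9946; D_Mac = 4.92632 yrs; D_mod = 4.68504 yrs.
DV01 ≈ 4.68504 × 1,244.9946 × 0.0001 = 0.583284.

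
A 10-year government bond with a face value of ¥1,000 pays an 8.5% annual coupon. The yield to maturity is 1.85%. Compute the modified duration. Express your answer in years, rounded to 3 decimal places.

7.625 years

Periodic yield y = 0.0185. First find Macaulay duration:
  t   CF        PV=CF/(1+0.0185)^t    t·PV
  1        85.00        83.4561        83.4561
  2        85.00        81.9402       163.8803
  3        85.00        80.4518       241.3554
  4        85.00        78.9905       315.9619
  5        85.00        77.5557       387.7785
  6        85.00        76.1470       456.8819
  7        85.00        74.7639       523.3470
  8        85.00        73.4058       587.2468
  9        85.00        72.0725       648.6526
  10    1,085.00       903.2738     9,032.7378
  Σ                  1,602.0572    12,441.2984
P = 1,602.0572; Macaulay duration = 12,441.2984 / 1,602.0572 = 7.76583 years.
Modified duration = D_Mac / (1 + y) = 7.76583 / 1.0185 = 7.62477 years.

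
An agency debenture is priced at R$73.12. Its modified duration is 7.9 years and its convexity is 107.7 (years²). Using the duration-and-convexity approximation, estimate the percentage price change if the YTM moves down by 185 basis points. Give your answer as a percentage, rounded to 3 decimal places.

+16.458%

Duration effect: -D_mod·Δy = -7.9 × (-0.0185) = +0.146150
Convexity effect: ½·C·(Δy)² = 0.5 × 107.7 × (-0.0185)² = +0.0184301625
ΔP/P ≈ +0.146150 + 0.0184301625 = +0.1645801625
= +16.45801625%.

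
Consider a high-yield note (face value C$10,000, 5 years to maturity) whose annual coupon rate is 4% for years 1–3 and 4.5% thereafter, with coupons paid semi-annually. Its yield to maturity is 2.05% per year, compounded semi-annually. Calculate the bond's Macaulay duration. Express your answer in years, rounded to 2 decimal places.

Periodic yield y = 0.01025. Discount each cash flow and weight by its period:
  t   CF        PV=CF/(1+0.01025)^t    t·PV
  1       200.00       197.9708       197.9708
  2       200.00       195.9622       391.9244
  3       200.00       193.9740       581.9219
  4       200.00       192.0059       768.0236
  5       200.00       190.0578       950.2890
  6       200.00       188.1295     1,128.7768
  7       225.00       209.4983     1,466.4881
  8       225.00       207.3727     1,658.9818
  9       225.00       205.2687     1,847.4185
  10   10,225.00     9,233.6780    92,336.7800
  Σ                 11,013.9179   101,328.5749
Price P = Σ PV = 11,013.9179.
Macaulay duration = Σ(t·PV) / P = 101,328.5749 / 11,013.9179 = 9.20005 half-year periods.
In years: 9.20005 / 2 = 4.60002 years.

4.60 years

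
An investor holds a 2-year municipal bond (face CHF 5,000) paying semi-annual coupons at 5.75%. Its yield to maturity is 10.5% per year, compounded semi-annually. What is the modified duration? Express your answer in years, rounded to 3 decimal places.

1.818 years

Periodic yield y = 0.0525. First find Macaulay duration:
  t   CF        PV=CF/(1+0.0525)^t    t·PV
  1       143.75       136.5796       136.5796
  2       143.75       129.7668       259.5336
  3       143.75       123.2939       369.8817
  4     5,143.75     4,191.7120    16,766.8479
  Σ                  4,581.3523    17,532.8428
P = 4,581.3523; Macaulay duration = 17,532.8428 / 4,581.3523 = 3.82700 half-year periods = 1.91350 years.
Modified duration = D_Mac / (1 + y) = 1.91350 / 1.0525 = 1.81805 years.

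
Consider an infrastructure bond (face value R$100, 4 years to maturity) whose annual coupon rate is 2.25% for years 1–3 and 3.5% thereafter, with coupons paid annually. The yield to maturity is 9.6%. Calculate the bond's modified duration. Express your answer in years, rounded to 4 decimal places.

Periodic yield y = 0.096. First find Macaulay duration:
  t   CF        PV=CF/(1+0.096)^t    t·PV
  1         2.25         2.0529         2.0529
  2         2.25         1.8731         3.7462
  3         2.25         1.7090         5.1271
  4       103.50        71.7296       286.9182
  Σ                     77.3646       297.8444
P = 77.3646; Macaulay duration = 297.8444 / 77.3646 = 3.84988 years.
Modified duration = D_Mac / (1 + y) = 3.84988 / 1.096 = 3.51266 years.

3.5127 years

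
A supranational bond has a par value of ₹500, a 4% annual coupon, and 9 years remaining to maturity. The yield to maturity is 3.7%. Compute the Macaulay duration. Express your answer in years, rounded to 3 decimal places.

7.749 years

Periodic yield y = 0.037. Discount each cash flow and weight by its year:
  t   CF        PV=CF/(1+0.037)^t    t·PV
  1        20.00        19.2864        19.2864
  2        20.00        18.5983        37.1965
  3        20.00        17.9347        53.8041
  4        20.00        17.2948        69.1791
  5        20.00        16.6777        83.3885
  6        20.00        16.0826        96.4959
  7        20.00        15.5088       108.5617
  8        20.00        14.9555       119.6437
  9       520.00       374.9683     3,374.7146
  Σ                    511.3070     3,962.2705
Price P = Σ PV = 511.3070.
Macaulay duration = Σ(t·PV) / P = 3,962.2705 / 511.3070 = 7.74930 years.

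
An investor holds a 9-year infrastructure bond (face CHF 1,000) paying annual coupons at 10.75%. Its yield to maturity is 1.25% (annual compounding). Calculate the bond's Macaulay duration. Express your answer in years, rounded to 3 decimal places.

6.941 years

Periodic yield y = 0.0125. Discount each cash flow and weight by its year:
  t   CF        PV=CF/(1+0.0125)^t    t·PV
  1       107.50       106.1728       106.1728
  2       107.50       104.8621       209.7241
  3       107.50       103.5675       310.7024
  4       107.50       102.2889       409.1554
  5       107.50       101.0260       505.1302
  6       107.50        99.7788       598.6728
  7       107.50        98.5470       689.8287
  8       107.50        97.3303       778.6427
  9     1,107.50       990.3494     8,913.1447
  Σ                  1,803.9228    12,521.1739
Price P = Σ PV = 1,803.9228.
Macaulay duration = Σ(t·PV) / P = 12,521.1739 / 1,803.9228 = 6.94108 years.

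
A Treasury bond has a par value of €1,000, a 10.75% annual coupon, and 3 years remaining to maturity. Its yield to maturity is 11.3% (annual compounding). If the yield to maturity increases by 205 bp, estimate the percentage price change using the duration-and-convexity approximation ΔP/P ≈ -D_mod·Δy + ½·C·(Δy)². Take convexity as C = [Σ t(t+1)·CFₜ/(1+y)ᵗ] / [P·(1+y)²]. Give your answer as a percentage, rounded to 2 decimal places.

With y = 0.113:
  t   CF        PV=CF/(1+0.113)^t    t·PV        t(t+1)·PV
  1       107.50        96.5858        96.5858         193.1716
  2       107.50        86.7797       173.5594         520.6782
  3     1,107.50       803.2639     2,409.7917       9,639.1666
  Σ                    986.6294     2,679.9369      10,353.0164
P = 986.6294; D_Mac = 2.71625 yrs; D_mod = 2.44048 yrs; C = 8.47076.
Duration effect: -2.44048 × (+0.0205) = -0.050030
Convexity effect: 0.5 × 8.47076 × (0.0205)² = +0.0017799
ΔP/P ≈ -0.050030 + 0.0017799 = -0.048250 = -4.8250%.

-4.82%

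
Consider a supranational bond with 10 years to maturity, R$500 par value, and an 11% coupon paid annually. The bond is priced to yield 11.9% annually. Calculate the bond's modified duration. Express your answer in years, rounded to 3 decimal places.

5.758 years

Periodic yield y = 0.119. First find Macaulay duration:
  t   CF        PV=CF/(1+0.119)^t    t·PV
  1        55.00        49.1510        49.1510
  2        55.00        43.9241        87.8481
  3        55.00        39.2530       117.7589
  4        55.00        35.0786       140.3144
  5        55.00        31.3482       156.7409
  6        55.00        28.0145       168.0867
  7        55.00        25.0353       175.2468
  8        55.00        22.3729       178.9831
  9        55.00        19.9936       179.9428
  10      555.00       180.2985     1,802.9850
  Σ                    474.4696     3,057.0578
P = 474.4696; Macaulay duration = 3,057.0578 / 474.4696 = 6.44311 years.
Modified duration = D_Mac / (1 + y) = 6.44311 / 1.119 = 5.75791 years.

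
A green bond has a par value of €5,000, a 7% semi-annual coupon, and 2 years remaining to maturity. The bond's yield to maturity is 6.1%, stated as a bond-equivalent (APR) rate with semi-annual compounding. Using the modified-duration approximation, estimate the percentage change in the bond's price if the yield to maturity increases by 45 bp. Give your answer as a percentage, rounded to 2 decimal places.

-0.83%

Periodic yield y = 0.0305. Modified duration first:
  t   CF        PV=CF/(1+0.0305)^t    t·PV
  1       175.00       169.8205       169.8205
  2       175.00       164.7943       329.5885
  3       175.00       159.9168       479.7504
  4     5,175.00     4,589.0033    18,356.0132
  Σ                  5,083.5348    19,335.1725
P = 5,083.5348; D_Mac = 3.80349 half-year periods = 1.90174 yrs; D_mod = 1.90174/(1+0.0305) = 1.84546 yrs.
ΔP/P ≈ -D_mod · Δy = -1.84546 × (+0.0045) = -0.008305 = -0.8305%.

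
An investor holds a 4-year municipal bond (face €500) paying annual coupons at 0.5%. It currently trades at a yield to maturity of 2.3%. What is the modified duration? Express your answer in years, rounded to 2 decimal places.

3.88 years

Periodic yield y = 0.023. First find Macaulay duration:
  t   CF        PV=CF/(1+0.023)^t    t·PV
  1         2.50         2.4438         2.4438
  2         2.50         2.3888         4.7777
  3         2.50         2.3351         7.0054
  4       502.50       458.8107     1,835.2428
  Σ                    465.9785     1,849.4697
P = 465.9785; Macaulay duration = 1,849.4697 / 465.9785 = 3.96900 years.
Modified duration = D_Mac / (1 + y) = 3.96900 / 1.023 = 3.87977 years.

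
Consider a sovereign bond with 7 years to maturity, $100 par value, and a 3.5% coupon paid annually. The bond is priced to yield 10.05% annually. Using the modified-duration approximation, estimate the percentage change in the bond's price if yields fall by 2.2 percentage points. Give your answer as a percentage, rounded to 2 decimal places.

+12.31%

Periodic yield y = 0.1005. Modified duration first:
  t   CF        PV=CF/(1+0.1005)^t    t·PV
  1         3.50         3.1804         3.1804
  2         3.50         2.8899         5.7799
  3         3.50         2.6260         7.8781
  4         3.50         2.3862         9.5448
  5         3.50         2.1683        10.8415
  6         3.50         1.9703        11.8217
  7       103.50        52.9432       370.6023
  Σ                     68.1643       419.6485
P = 68.1643; D_Mac = 6.15643 yrs; D_mod = 6.15643/(1+0.1005) = 5.59421 yrs.
ΔP/P ≈ -D_mod · Δy = -5.59421 × (-0.022) = +0.123073 = +12.3073%.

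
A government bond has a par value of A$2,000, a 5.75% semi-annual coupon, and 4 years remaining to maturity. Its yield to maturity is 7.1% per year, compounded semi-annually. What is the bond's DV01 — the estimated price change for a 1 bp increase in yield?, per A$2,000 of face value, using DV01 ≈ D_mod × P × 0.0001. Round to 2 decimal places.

A$0.67

Periodic yield y = 0.0355.
  t   CF        PV=CF/(1+0.0355)^t    t·PV
  1        57.50        55.5287        55.5287
  2        57.50        53.6250       107.2501
  3        57.50        51.7866       155.3598
  4        57.50        50.0112       200.0449
  5        57.50        48.2967       241.4834
  6        57.50        46.6409       279.8456
  7        57.50        45.0419       315.2936
  8     2,057.50     1,556.4638    12,451.7102
  Σ                  1,907.3949    13,806.5164
P = 1,907.3949; D_Mac = 7.23842 half-year periods = 3.61921 yrs; D_mod = 3.49513 yrs.
DV01 ≈ 3.49513 × 1,907.3949 × 0.0001 = 0.666659.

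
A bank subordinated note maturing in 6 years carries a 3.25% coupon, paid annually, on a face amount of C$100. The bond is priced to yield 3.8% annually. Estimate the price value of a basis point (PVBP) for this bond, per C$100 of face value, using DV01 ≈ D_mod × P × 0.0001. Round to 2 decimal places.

C$0.05

Periodic yield y = 0.038.
  t   CF        PV=CF/(1+0.038)^t    t·PV
  1         3.25         3.1310         3.1310
  2         3.25         3.0164         6.0328
  3         3.25         2.9060         8.7179
  4         3.25         2.7996        11.1983
  5         3.25         2.6971        13.4855
  6       103.25        82.5479       495.2873
  Σ                     97.0980       537.8529
P = 97.0980; D_Mac = 5.53928 yrs; D_mod = 5.33649 yrs.
DV01 ≈ 5.33649 × 97.0980 × 0.0001 = 0.051816.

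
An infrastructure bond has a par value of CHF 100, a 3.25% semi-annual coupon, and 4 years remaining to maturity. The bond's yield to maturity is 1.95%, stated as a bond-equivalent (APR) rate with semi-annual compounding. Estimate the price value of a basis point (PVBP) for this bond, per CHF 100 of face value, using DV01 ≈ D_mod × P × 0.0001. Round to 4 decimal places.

CHF 0.0394

Periodic yield y = 0.00975.
  t   CF        PV=CF/(1+0.00975)^t    t·PV
  1        1.625         1.6093         1.6093
  2        1.625         1.5938         3.1875
  3        1.625         1.5784         4.7351
  4        1.625         1.5631         6.2526
  5        1.625         1.5480         7.7402
  6        1.625         1.5331         9.1986
  7        1.625         1.5183        10.6281
  8      101.625        94.0350       752.2802
  Σ                    104.9791       795.6317
P = 104.9791; D_Mac = 7.57896 half-year periods = 3.78948 yrs; D_mod = 3.75289 yrs.
DV01 ≈ 3.75289 × 104.9791 × 0.0001 = 0.039397.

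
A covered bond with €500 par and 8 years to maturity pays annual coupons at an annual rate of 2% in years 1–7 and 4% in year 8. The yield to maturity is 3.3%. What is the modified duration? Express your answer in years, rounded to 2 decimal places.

Periodic yield y = 0.033. First find Macaulay duration:
  t   CF        PV=CF/(1+0.033)^t    t·PV
  1        10.00         9.6805         9.6805
  2        10.00         9.3713        18.7426
  3        10.00         9.0719        27.2157
  4        10.00         8.7821        35.1284
  5        10.00         8.5016        42.5078
  6        10.00         8.2300        49.3798
  7        10.00         7.9671        55.7694
  8       520.00       401.0521     3,208.4166
  Σ                    462.6565     3,446.8409
P = 462.6565; Macaulay duration = 3,446.8409 / 462.6565 = 7.45011 years.
Modified duration = D_Mac / (1 + y) = 7.45011 / 1.033 = 7.21211 years.

7.21 years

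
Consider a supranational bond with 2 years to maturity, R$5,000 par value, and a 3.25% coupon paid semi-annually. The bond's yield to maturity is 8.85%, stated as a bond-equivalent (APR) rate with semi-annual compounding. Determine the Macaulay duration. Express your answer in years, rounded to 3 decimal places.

Periodic yield y = 0.04425. Discount each cash flow and weight by its period:
  t   CF        PV=CF/(1+0.04425)^t    t·PV
  1        81.25        77.8070        77.8070
  2        81.25        74.5100       149.0199
  3        81.25        71.3526       214.0579
  4     5,081.25     4,273.1942    17,092.7767
  Σ                  4,496.8638    17,533.6615
Price P = Σ PV = 4,496.8638.
Macaulay duration = Σ(t·PV) / P = 17,533.6615 / 4,496.8638 = 3.89909 half-year periods.
In years: 3.89909 / 2 = 1.94954 years.

1.950 years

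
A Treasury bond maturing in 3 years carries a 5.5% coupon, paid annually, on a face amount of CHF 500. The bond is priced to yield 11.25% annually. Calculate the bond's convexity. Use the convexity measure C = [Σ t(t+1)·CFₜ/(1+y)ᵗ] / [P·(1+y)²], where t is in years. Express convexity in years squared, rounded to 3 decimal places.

8.981

With y = 0.1125:
  t   CF        PV=CF/(1+0.1125)^t    t·PV        t(t+1)·PV
  1        27.50        24.7191        24.7191          49.4382
  2        27.50        22.2194        44.4388         133.3165
  3       527.50       383.1090     1,149.3271       4,597.3085
  Σ                    430.0476     1,218.4851       4,780.0632
P = 430.0476.
Convexity = Σ t(t+1)·PV / [P·(1+y)²] = 4,780.0632 / (430.0476 × 1.237656) = 8.98084.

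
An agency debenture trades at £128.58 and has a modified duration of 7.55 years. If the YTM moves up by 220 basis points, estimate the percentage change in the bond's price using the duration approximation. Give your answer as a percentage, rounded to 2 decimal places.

-16.61%

Duration approximation: ΔP/P ≈ -D_mod · Δy = -7.55 × (+0.022) = -0.166100.
As a percentage: -16.6100%.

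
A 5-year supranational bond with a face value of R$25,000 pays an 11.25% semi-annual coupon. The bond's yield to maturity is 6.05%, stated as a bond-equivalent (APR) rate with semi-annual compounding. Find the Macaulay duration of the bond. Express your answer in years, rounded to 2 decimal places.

Periodic yield y = 0.03025. Discount each cash flow and weight by its period:
  t   CF        PV=CF/(1+0.03025)^t    t·PV
  1     1,406.25     1,364.9600     1,364.9600
  2     1,406.25     1,324.8823     2,649.7645
  3     1,406.25     1,285.9813     3,857.9440
  4     1,406.25     1,248.2226     4,992.8904
  5     1,406.25     1,211.5725     6,057.8627
  6     1,406.25     1,175.9986     7,055.9915
  7     1,406.25     1,141.4691     7,990.2840
  8     1,406.25     1,107.9535     8,863.6283
  9     1,406.25     1,075.4220     9,678.7982
  10   26,406.25    19,601.1025   196,011.0245
  Σ                 30,537.5644   248,523.1481
Price P = Σ PV = 30,537.5644.
Macaulay duration = Σ(t·PV) / P = 248,523.1481 / 30,537.5644 = 8.13828 half-year periods.
In years: 8.13828 / 2 = 4.06914 years.

4.07 years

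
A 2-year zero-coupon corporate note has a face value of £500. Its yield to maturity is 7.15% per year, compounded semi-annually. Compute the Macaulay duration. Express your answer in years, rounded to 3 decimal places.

2.000 years

A zero-coupon bond has a single cash flow at maturity, so its Macaulay duration equals its maturity: 2 years.
(Equivalently: 4 semi-annual periods ÷ 2 = 2 years.)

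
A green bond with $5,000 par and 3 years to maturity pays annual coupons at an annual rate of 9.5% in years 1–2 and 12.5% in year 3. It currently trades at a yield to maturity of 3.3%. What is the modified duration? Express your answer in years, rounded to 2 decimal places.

Periodic yield y = 0.033. First find Macaulay duration:
  t   CF        PV=CF/(1+0.033)^t    t·PV
  1       475.00       459.8258       459.8258
  2       475.00       445.1363       890.2725
  3     5,625.00     5,102.9529    15,308.8588
  Σ                  6,007.9149    16,658.9570
P = 6,007.9149; Macaulay duration = 16,658.9570 / 6,007.9149 = 2.77284 years.
Modified duration = D_Mac / (1 + y) = 2.77284 / 1.033 = 2.68425 years.

2.68 years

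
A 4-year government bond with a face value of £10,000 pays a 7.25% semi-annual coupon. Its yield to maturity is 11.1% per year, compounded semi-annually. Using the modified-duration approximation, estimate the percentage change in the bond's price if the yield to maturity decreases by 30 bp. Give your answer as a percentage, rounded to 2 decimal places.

+1.00%

Periodic yield y = 0.0555. Modified duration first:
  t   CF        PV=CF/(1+0.0555)^t    t·PV
  1       362.50       343.4391       343.4391
  2       362.50       325.3805       650.7610
  3       362.50       308.2714       924.8143
  4       362.50       292.0620     1,168.2480
  5       362.50       276.7049     1,383.5244
  6       362.50       262.1553     1,572.9316
  7       362.50       248.3707     1,738.5948
  8    10,362.50     6,726.6471    53,813.1766
  Σ                  8,783.0310    61,595.4900
P = 8,783.0310; D_Mac = 7.01301 half-year periods = 3.50651 yrs; D_mod = 3.50651/(1+0.0555) = 3.32213 yrs.
ΔP/P ≈ -D_mod · Δy = -3.32213 × (-0.003) = +0.009966 = +0.9966%.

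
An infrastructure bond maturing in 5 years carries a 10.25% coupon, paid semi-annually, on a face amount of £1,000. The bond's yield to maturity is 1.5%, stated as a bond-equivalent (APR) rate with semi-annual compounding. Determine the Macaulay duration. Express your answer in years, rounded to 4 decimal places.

Periodic yield y = 0.0075. Discount each cash flow and weight by its period:
  t   CF        PV=CF/(1+0.0075)^t    t·PV
  1        51.25        50.8685        50.8685
  2        51.25        50.4898       100.9796
  3        51.25        50.1140       150.3419
  4        51.25        49.7409       198.9636
  5        51.25        49.3706       246.8531
  6        51.25        49.0031       294.0186
  7        51.25        48.6383       340.4682
  8        51.25        48.2762       386.2099
  9        51.25        47.9169       431.2518
  10    1,051.25       975.5633     9,755.6331
  Σ                  1,419.9816    11,955.5883
Price P = Σ PV = 1,419.9816.
Macaulay duration = Σ(t·PV) / P = 11,955.5883 / 1,419.9816 = 8.41954 half-year periods.
In years: 8.41954 / 2 = 4.20977 years.

4.2098 years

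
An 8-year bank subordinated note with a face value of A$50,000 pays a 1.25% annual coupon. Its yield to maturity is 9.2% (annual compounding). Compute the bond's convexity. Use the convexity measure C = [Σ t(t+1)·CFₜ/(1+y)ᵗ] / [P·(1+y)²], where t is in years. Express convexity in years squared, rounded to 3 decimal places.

55.624

With y = 0.092:
  t   CF        PV=CF/(1+0.092)^t    t·PV        t(t+1)·PV
  1       625.00       572.3443       572.3443       1,144.6886
  2       625.00       524.1248     1,048.2497       3,144.7490
  3       625.00       479.9678     1,439.9034       5,759.6136
  4       625.00       439.5310     1,758.1238       8,790.6190
  5       625.00       402.5009     2,012.5044      12,075.0262
  6       625.00       368.5905     2,211.5433      15,480.8028
  7       625.00       337.5371     2,362.7599      18,902.0791
  8    50,625.00    25,037.0945   200,296.7563   1,802,670.8070
  Σ                 28,161.6910   211,702.1850   1,867,968.3854
P = 28,161.6910.
Convexity = Σ t(t+1)·PV / [P·(1+y)²] = 1,867,968.3854 / (28,161.6910 × 1.192464) = 55.62442.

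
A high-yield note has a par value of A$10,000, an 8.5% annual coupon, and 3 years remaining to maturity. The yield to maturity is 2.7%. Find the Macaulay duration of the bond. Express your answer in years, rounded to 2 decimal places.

2.79 years

Periodic yield y = 0.027. Discount each cash flow and weight by its year:
  t   CF        PV=CF/(1+0.027)^t    t·PV
  1       850.00       827.6534       827.6534
  2       850.00       805.8942     1,611.7884
  3    10,850.00    10,016.5556    30,049.6669
  Σ                 11,650.1032    32,489.1087
Price P = Σ PV = 11,650.1032.
Macaulay duration = Σ(t·PV) / P = 32,489.1087 / 11,650.1032 = 2.78874 years.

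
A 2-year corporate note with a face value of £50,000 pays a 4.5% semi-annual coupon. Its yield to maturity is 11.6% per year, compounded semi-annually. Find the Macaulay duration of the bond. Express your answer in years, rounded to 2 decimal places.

Periodic yield y = 0.058. Discount each cash flow and weight by its period:
  t   CF        PV=CF/(1+0.058)^t    t·PV
  1     1,125.00     1,063.3270     1,063.3270
  2     1,125.00     1,005.0350     2,010.0700
  3     1,125.00       949.9386     2,849.8157
  4    51,125.00    40,802.8642   163,211.4569
  Σ                 43,821.1648   169,134.6696
Price P = Σ PV = 43,821.1648.
Macaulay duration = Σ(t·PV) / P = 169,134.6696 / 43,821.1648 = 3.85966 half-year periods.
In years: 3.85966 / 2 = 1.92983 years.

1.93 years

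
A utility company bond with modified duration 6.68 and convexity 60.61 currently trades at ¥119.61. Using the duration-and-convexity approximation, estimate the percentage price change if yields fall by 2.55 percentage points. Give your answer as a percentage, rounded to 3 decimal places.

Duration effect: -D_mod·Δy = -6.68 × (-0.0255) = +0.170340
Convexity effect: ½·C·(Δy)² = 0.5 × 60.61 × (-0.0255)² = +0.01970582625
ΔP/P ≈ +0.170340 + 0.01970582625 = +0.19004582625
= +19.004582625%.

+19.005%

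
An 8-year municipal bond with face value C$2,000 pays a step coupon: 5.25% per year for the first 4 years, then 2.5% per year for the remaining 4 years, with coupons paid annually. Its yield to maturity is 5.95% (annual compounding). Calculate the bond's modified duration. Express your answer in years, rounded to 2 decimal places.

Periodic yield y = 0.0595. First find Macaulay duration:
  t   CF        PV=CF/(1+0.0595)^t    t·PV
  1       105.00        99.1034        99.1034
  2       105.00        93.5378       187.0757
  3       105.00        88.2849       264.8547
  4       105.00        83.3269       333.3078
  5        50.00        37.4512       187.2558
  6        50.00        35.3480       212.0877
  7        50.00        33.3629       233.5400
  8     2,050.00     1,291.0592    10,328.4740
  Σ                  1,761.4743    11,845.6990
P = 1,761.4743; Macaulay duration = 11,845.6990 / 1,761.4743 = 6.72488 years.
Modified duration = D_Mac / (1 + y) = 6.72488 / 1.0595 = 6.34722 years.

6.35 years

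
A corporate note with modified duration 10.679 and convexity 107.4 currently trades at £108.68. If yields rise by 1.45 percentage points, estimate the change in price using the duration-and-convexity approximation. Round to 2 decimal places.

Duration effect: -D_mod·Δy = -10.679 × (+0.0145) = -0.1548455
Convexity effect: ½·C·(Δy)² = 0.5 × 107.4 × (0.0145)² = +0.011290425
ΔP/P ≈ -0.1548455 + 0.011290425 = -0.143555075
ΔP ≈ 108.68 × (-0.143555075) = -15.601565551.

-£15.60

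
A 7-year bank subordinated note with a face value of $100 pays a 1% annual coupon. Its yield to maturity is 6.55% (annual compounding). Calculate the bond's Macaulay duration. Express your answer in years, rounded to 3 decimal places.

Periodic yield y = 0.0655. Discount each cash flow and weight by its year:
  t   CF        PV=CF/(1+0.0655)^t    t·PV
  1         1.00         0.9385         0.9385
  2         1.00         0.8808         1.7617
  3         1.00         0.8267         2.4801
  4         1.00         0.7759         3.1035
  5         1.00         0.7282         3.6408
  6         1.00         0.6834         4.1004
  7       101.00        64.7809       453.4665
  Σ                     69.6144       469.4915
Price P = Σ PV = 69.6144.
Macaulay duration = Σ(t·PV) / P = 469.4915 / 69.6144 = 6.74417 years.

6.744 years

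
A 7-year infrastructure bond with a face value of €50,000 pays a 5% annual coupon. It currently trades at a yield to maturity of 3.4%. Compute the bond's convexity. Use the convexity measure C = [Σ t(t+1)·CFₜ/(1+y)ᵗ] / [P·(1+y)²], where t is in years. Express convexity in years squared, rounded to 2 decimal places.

43.70

With y = 0.034:
  t   CF        PV=CF/(1+0.034)^t    t·PV        t(t+1)·PV
  1     2,500.00     2,417.7950     2,417.7950       4,835.5899
  2     2,500.00     2,338.2930     4,676.5860      14,029.7581
  3     2,500.00     2,261.4052     6,784.2157      27,136.8628
  4     2,500.00     2,187.0457     8,748.1827      43,740.9136
  5     2,500.00     2,115.1312    10,575.6561      63,453.9365
  6     2,500.00     2,045.5814    12,273.4887      85,914.4208
  7    52,500.00    41,544.6909   290,812.8363   2,326,502.6905
  Σ                 54,909.9425   336,288.7605   2,565,614.1721
P = 54,909.9425.
Convexity = Σ t(t+1)·PV / [P·(1+y)²] = 2,565,614.1721 / (54,909.9425 × 1.069156) = 43.70180.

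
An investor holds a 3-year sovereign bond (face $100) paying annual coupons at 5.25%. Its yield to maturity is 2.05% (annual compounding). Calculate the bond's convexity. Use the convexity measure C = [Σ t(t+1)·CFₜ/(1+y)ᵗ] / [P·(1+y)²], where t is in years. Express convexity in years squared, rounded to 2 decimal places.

10.80

With y = 0.0205:
  t   CF        PV=CF/(1+0.0205)^t    t·PV        t(t+1)·PV
  1         5.25         5.1445         5.1445          10.2891
  2         5.25         5.0412        10.0824          30.2472
  3       105.25        99.0337       297.1011       1,188.4046
  Σ                    109.2194       312.3281       1,228.9408
P = 109.2194.
Convexity = Σ t(t+1)·PV / [P·(1+y)²] = 1,228.9408 / (109.2194 × 1.041420) = 10.80451.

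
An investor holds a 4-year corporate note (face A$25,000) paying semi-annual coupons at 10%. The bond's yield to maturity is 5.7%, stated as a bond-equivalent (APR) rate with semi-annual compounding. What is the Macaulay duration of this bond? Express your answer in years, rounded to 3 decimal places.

Periodic yield y = 0.0285. Discount each cash flow and weight by its period:
  t   CF        PV=CF/(1+0.0285)^t    t·PV
  1     1,250.00     1,215.3622     1,215.3622
  2     1,250.00     1,181.6842     2,363.3684
  3     1,250.00     1,148.9394     3,446.8182
  4     1,250.00     1,117.1020     4,468.4080
  5     1,250.00     1,086.1468     5,430.7341
  6     1,250.00     1,056.0494     6,336.2964
  7     1,250.00     1,026.7860     7,187.5020
  8    26,250.00    20,965.0035   167,720.0281
  Σ                 28,797.0735   198,168.5174
Price P = Σ PV = 28,797.0735.
Macaulay duration = Σ(t·PV) / P = 198,168.5174 / 28,797.0735 = 6.88155 half-year periods.
In years: 6.88155 / 2 = 3.44078 years.

3.441 years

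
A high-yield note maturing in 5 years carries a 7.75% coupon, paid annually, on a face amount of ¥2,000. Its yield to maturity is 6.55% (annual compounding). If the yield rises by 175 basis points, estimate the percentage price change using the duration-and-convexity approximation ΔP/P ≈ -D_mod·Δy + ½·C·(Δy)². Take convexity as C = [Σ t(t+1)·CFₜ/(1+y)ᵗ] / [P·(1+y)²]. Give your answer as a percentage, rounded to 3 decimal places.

With y = 0.0655:
  t   CF        PV=CF/(1+0.0655)^t    t·PV        t(t+1)·PV
  1       155.00       145.4716       145.4716         290.9432
  2       155.00       136.5290       273.0579         819.1738
  3       155.00       128.1361       384.4082       1,537.6326
  4       155.00       120.2591       481.0363       2,405.1816
  5     2,155.00     1,569.2062     7,846.0308      47,076.1848
  Σ                  2,099.6019     9,130.0048      52,129.1160
P = 2,099.6019; D_Mac = 4.34845 yrs; D_mod = 4.08113 yrs; C = 21.86938.
Duration effect: -4.08113 × (+0.0175) = -0.071420
Convexity effect: 0.5 × 21.86938 × (0.0175)² = +0.0033487
ΔP/P ≈ -0.071420 + 0.0033487 = -0.068071 = -6.8071%.

-6.807%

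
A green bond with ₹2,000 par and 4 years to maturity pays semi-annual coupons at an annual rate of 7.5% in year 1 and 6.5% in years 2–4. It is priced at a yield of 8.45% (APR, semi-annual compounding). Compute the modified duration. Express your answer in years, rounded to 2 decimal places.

Periodic yield y = 0.04225. First find Macaulay duration:
  t   CF        PV=CF/(1+0.04225)^t    t·PV
  1        75.00        71.9597        71.9597
  2        75.00        69.0427       138.0853
  3        65.00        57.4113       172.2340
  4        65.00        55.0840       220.3361
  5        65.00        52.8511       264.2554
  6        65.00        50.7086       304.2518
  7        65.00        48.6530       340.5713
  8     2,065.00     1,483.0125    11,864.1004
  Σ                  1,888.7230    13,375.7940
P = 1,888.7230; Macaulay duration = 13,375.7940 / 1,888.7230 = 7.08192 half-year periods = 3.54096 years.
Modified duration = D_Mac / (1 + y) = 3.54096 / 1.04225 = 3.39742 years.

3.40 years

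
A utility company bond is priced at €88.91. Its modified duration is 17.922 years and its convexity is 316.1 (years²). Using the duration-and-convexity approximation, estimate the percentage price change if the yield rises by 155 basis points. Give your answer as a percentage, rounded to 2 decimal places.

Duration effect: -D_mod·Δy = -17.922 × (+0.0155) = -0.277791
Convexity effect: ½·C·(Δy)² = 0.5 × 316.1 × (0.0155)² = +0.0379715125
ΔP/P ≈ -0.277791 + 0.0379715125 = -0.2398194875
= -23.98194875%.

-23.98%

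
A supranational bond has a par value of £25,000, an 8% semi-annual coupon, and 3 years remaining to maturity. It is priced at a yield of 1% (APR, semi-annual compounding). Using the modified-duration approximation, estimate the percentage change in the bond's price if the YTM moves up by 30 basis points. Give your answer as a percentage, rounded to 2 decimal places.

Periodic yield y = 0.005. Modified duration first:
  t   CF        PV=CF/(1+0.005)^t    t·PV
  1     1,000.00       995.0249       995.0249
  2     1,000.00       990.0745     1,980.1490
  3     1,000.00       985.1488     2,955.4463
  4     1,000.00       980.2475     3,920.9901
  5     1,000.00       975.3707     4,876.8533
  6    26,000.00    25,233.4700   151,400.8202
  Σ                 30,159.3364   166,129.2838
P = 30,159.3364; D_Mac = 5.50839 half-year periods = 2.75419 yrs; D_mod = 2.75419/(1+0.005) = 2.74049 yrs.
ΔP/P ≈ -D_mod · Δy = -2.74049 × (+0.003) = -0.008221 = -0.8221%.

-0.82%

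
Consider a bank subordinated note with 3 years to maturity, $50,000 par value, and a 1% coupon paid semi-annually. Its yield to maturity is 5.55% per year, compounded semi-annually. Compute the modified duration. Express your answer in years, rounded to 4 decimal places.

2.8799 years

Periodic yield y = 0.02775. First find Macaulay duration:
  t   CF        PV=CF/(1+0.02775)^t    t·PV
  1       250.00       243.2498       243.2498
  2       250.00       236.6819       473.3638
  3       250.00       230.2913       690.8739
  4       250.00       224.0733       896.2931
  5       250.00       218.0231     1,090.1157
  6    50,250.00    42,639.4067   255,836.4403
  Σ                 43,791.7262   259,230.3367
P = 43,791.7262; Macaulay duration = 259,230.3367 / 43,791.7262 = 5.91962 half-year periods = 2.95981 years.
Modified duration = D_Mac / (1 + y) = 2.95981 / 1.02775 = 2.87989 years.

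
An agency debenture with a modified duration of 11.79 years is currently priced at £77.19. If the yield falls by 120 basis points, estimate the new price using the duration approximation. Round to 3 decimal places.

Duration approximation: ΔP/P ≈ -D_mod · Δy = -11.79 × (-0.012) = +0.141480.
New price ≈ 77.19 × (1 + 0.141480) = 88.1108412.

£88.111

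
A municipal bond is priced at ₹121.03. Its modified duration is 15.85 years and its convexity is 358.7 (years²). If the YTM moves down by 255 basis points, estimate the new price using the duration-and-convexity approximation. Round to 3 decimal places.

Duration effect: -D_mod·Δy = -15.85 × (-0.0255) = +0.404175
Convexity effect: ½·C·(Δy)² = 0.5 × 358.7 × (-0.0255)² = +0.1166223375
ΔP/P ≈ +0.404175 + 0.1166223375 = +0.5207973375
New price ≈ 121.03 × (1 + 0.5207973375) = 184.062101757625.

₹184.062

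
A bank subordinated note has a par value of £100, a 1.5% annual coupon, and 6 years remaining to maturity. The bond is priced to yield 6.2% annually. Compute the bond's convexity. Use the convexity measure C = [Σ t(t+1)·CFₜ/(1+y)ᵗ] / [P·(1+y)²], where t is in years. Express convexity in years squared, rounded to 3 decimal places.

With y = 0.062:
  t   CF        PV=CF/(1+0.062)^t    t·PV        t(t+1)·PV
  1         1.50         1.4124         1.4124           2.8249
  2         1.50         1.3300         2.6599           7.9798
  3         1.50         1.2523         3.7570          15.0279
  4         1.50         1.1792         4.7169          23.5843
  5         1.50         1.1104         5.5519          33.3112
  6       101.50        70.7488       424.4927       2,971.4487
  Σ                     77.0331       442.5907       3,054.1768
P = 77.0331.
Convexity = Σ t(t+1)·PV / [P·(1+y)²] = 3,054.1768 / (77.0331 × 1.127844) = 35.15344.

35.153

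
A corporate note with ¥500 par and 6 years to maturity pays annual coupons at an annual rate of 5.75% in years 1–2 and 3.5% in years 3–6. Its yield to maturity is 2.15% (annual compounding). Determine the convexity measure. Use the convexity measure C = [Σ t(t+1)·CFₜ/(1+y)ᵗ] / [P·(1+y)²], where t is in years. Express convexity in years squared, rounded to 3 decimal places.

34.850

With y = 0.0215:
  t   CF        PV=CF/(1+0.0215)^t    t·PV        t(t+1)·PV
  1        28.75        28.1449        28.1449          56.2898
  2        28.75        27.5525        55.1050         165.3150
  3        17.50        16.4181        49.2543         197.0172
  4        17.50        16.0725        64.2902         321.4508
  5        17.50        15.7343        78.6713         472.0277
  6       517.50       455.4913     2,732.9481      19,130.6365
  Σ                    559.4136     3,008.4137      20,342.7370
P = 559.4136.
Convexity = Σ t(t+1)·PV / [P·(1+y)²] = 20,342.7370 / (559.4136 × 1.043462) = 34.84974.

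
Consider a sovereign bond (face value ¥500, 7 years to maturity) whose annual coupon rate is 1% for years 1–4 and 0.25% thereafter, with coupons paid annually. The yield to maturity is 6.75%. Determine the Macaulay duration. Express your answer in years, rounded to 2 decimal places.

Periodic yield y = 0.0675. Discount each cash flow and weight by its year:
  t   CF        PV=CF/(1+0.0675)^t    t·PV
  1         5.00         4.6838         4.6838
  2         5.00         4.3877         8.7753
  3         5.00         4.1102        12.3307
  4         5.00         3.8503        15.4013
  5         1.25         0.9017         4.5086
  6         1.25         0.8447         5.0682
  7       501.25       317.3067     2,221.1467
  Σ                    336.0852     2,271.9147
Price P = Σ PV = 336.0852.
Macaulay duration = Σ(t·PV) / P = 2,271.9147 / 336.0852 = 6.75994 years.

6.76 years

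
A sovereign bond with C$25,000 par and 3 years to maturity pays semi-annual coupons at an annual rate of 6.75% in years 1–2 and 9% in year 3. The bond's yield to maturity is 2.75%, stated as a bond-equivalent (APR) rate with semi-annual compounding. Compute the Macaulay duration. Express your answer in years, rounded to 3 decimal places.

Periodic yield y = 0.01375. Discount each cash flow and weight by its period:
  t   CF        PV=CF/(1+0.01375)^t    t·PV
  1       843.75       832.3058       832.3058
  2       843.75       821.0168     1,642.0336
  3       843.75       809.8810     2,429.6429
  4       843.75       798.8961     3,195.5845
  5     1,125.00     1,050.7471     5,253.7353
  6    26,125.00    24,069.7232   144,418.3392
  Σ                 28,382.5699   157,771.6413
Price P = Σ PV = 28,382.5699.
Macaulay duration = Σ(t·PV) / P = 157,771.6413 / 28,382.5699 = 5.55875 half-year periods.
In years: 5.55875 / 2 = 2.77938 years.

2.779 years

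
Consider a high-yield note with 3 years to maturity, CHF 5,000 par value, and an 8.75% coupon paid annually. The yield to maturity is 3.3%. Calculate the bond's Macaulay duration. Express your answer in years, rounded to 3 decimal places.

Periodic yield y = 0.033. Discount each cash flow and weight by its year:
  t   CF        PV=CF/(1+0.033)^t    t·PV
  1       437.50       423.5237       423.5237
  2       437.50       409.9939       819.9878
  3     5,437.50     4,932.8545    14,798.5635
  Σ                  5,766.3721    16,042.0750
Price P = Σ PV = 5,766.3721.
Macaulay duration = Σ(t·PV) / P = 16,042.0750 / 5,766.3721 = 2.78200 years.

2.782 years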